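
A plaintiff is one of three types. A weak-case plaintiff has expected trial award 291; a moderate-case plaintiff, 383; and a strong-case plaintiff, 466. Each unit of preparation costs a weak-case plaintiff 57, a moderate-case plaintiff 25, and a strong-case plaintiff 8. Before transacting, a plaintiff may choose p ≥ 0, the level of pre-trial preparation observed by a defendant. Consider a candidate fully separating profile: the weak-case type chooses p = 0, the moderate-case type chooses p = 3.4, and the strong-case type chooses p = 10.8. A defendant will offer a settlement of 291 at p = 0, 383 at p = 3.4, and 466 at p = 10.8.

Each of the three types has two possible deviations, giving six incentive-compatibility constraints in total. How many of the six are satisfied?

6

Strong-case (own payoff 466 − 8×10.8 = 379.6): to p=0 gives 291 → no gain ✓; to p=3.4 gives 383 − 8×3.4 = 355.8 → no gain ✓.
Weak-case (own payoff 291): to p=3.4 gives 383 − 57×3.4 = 189.2 → no gain ✓; to p=10.8 gives 466 − 57×10.8 = -149.6 → no gain ✓.
Moderate-case (own payoff 383 − 25×3.4 = 298): to p=0 gives 291 → no gain ✓; to p=10.8 gives 466 − 25×10.8 = 196 → no gain ✓.
6 of the 6 constraints hold; this profile is a separating equilibrium.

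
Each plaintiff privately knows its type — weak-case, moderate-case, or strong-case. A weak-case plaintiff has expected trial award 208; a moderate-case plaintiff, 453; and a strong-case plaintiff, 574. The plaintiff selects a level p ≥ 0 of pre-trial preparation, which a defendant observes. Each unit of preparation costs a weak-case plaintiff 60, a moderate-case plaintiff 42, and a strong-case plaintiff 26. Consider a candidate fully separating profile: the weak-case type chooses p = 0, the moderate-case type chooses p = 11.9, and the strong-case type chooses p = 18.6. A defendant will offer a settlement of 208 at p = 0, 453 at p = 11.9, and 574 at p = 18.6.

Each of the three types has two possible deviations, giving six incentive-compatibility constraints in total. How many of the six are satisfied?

3

Moderate-case (own payoff 453 − 42×11.9 = -46.8): to p=0 gives 208 → profitable ✗; to p=18.6 gives 574 − 42×18.6 = -207.2 → no gain ✓.
Weak-case (own payoff 208): to p=11.9 gives 453 − 60×11.9 = -261 → no gain ✓; to p=18.6 gives 574 − 60×18.6 = -542 → no gain ✓.
Strong-case (own payoff 574 − 26×18.6 = 90.4): to p=0 gives 208 → profitable ✗; to p=11.9 gives 453 − 26×11.9 = 143.6 → profitable ✗.
3 of the 6 constraints hold; not an equilibrium.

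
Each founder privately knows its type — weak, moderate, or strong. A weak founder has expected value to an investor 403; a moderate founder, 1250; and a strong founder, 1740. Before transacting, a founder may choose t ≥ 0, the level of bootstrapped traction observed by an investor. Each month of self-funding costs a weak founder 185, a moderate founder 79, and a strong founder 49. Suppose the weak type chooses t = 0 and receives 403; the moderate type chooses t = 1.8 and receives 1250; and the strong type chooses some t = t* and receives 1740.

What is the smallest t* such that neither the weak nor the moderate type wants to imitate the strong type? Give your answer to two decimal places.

Moderate type (on-path payoff 1250 − 79×1.8 = 1107.8) won't mimic when 1107.8 ≥ 1740 − 79·t*, i.e. t* ≥ 8.00.
Weak type (on-path payoff 403) won't mimic when 403 ≥ 1740 − 185·t*, i.e. t* ≥ 7.23.
Both must hold, so t* = max(7.23, 8.00) = 8.00. The moderate type's constraint binds.

8.00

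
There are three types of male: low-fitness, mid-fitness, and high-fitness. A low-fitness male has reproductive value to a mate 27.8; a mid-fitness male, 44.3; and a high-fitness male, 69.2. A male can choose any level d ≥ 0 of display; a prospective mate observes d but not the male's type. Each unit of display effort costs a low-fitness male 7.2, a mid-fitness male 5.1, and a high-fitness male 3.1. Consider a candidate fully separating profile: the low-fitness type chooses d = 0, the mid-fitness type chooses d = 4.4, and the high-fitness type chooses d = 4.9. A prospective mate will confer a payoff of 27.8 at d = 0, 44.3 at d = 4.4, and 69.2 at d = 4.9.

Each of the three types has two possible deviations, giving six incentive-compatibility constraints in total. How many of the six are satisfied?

3

High-fitness (own payoff 69.2 − 3.1×4.9 = 54.01): to d=0 gives 27.8 → no gain ✓; to d=4.4 gives 44.3 − 3.1×4.4 = 30.66 → no gain ✓.
Low-fitness (own payoff 27.8): to d=4.4 gives 44.3 − 7.2×4.4 = 12.62 → no gain ✓; to d=4.9 gives 69.2 − 7.2×4.9 = 33.92 → profitable ✗.
Mid-fitness (own payoff 44.3 − 5.1×4.4 = 21.86): to d=0 gives 27.8 → profitable ✗; to d=4.9 gives 69.2 − 5.1×4.9 = 44.21 → profitable ✗.
3 of the 6 constraints hold; not an equilibrium.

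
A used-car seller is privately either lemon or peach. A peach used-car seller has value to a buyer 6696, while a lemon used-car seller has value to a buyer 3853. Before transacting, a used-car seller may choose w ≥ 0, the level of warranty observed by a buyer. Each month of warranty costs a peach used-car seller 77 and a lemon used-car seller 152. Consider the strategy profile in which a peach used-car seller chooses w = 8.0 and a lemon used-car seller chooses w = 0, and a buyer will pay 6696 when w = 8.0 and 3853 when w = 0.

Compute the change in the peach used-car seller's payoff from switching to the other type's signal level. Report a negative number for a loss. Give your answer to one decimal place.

Playing w = 8.0 the peach used-car seller receives 6696 − 77 × 8.0 = 6080.
Deviating to w = 0 yields 3853 instead.
Gain from deviating: 3853 − 6080 = -2227.0.
The gain is negative, so the peach type's incentive-compatibility constraint is satisfied.

-2227.0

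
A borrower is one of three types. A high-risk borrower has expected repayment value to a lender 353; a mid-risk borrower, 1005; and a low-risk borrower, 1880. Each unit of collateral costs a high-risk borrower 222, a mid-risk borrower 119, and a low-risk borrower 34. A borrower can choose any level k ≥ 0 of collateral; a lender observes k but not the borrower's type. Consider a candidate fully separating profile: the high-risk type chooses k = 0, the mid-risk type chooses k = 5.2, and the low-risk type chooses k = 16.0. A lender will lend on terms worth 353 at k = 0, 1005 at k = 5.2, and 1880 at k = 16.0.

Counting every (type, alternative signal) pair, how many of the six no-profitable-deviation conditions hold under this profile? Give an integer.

6

Mid-risk (own payoff 1005 − 119×5.2 = 386.2): to k=0 gives 353 → no gain ✓; to k=16.0 gives 1880 − 119×16.0 = -24 → no gain ✓.
Low-risk (own payoff 1880 − 34×16.0 = 1336): to k=0 gives 353 → no gain ✓; to k=5.2 gives 1005 − 34×5.2 = 828.2 → no gain ✓.
High-risk (own payoff 353): to k=5.2 gives 1005 − 222×5.2 = -149.4 → no gain ✓; to k=16.0 gives 1880 − 222×16.0 = -1672 → no gain ✓.
6 of the 6 constraints hold; this profile is a separating equilibrium.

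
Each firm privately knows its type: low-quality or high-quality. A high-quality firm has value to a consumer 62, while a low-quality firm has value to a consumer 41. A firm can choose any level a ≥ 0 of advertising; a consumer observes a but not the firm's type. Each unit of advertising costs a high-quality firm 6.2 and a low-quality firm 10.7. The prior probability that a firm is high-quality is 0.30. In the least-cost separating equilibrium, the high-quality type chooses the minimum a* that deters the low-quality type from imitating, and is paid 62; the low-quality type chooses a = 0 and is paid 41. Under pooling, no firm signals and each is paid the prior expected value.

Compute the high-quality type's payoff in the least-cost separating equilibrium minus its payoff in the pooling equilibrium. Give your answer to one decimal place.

2.5

Least-cost separating signal: a* solves 41 = 62 − 10.7·a*, so a* = (62 − 41)/10.7 ≈ 1.9626.
High-quality type's separating payoff: 62 − 6.2 × a* = 62 − 6.2 × (62 − 41)/10.7 = 62 − 130.2/10.7 ≈ 49.832.
Pooling payoff: 0.30 × 62 + 0.70 × 41 = 47.3.
Difference: 49.832 − 47.3 = 2.532, i.e. 2.5 to one decimal place.
The high-quality type prefers to separate.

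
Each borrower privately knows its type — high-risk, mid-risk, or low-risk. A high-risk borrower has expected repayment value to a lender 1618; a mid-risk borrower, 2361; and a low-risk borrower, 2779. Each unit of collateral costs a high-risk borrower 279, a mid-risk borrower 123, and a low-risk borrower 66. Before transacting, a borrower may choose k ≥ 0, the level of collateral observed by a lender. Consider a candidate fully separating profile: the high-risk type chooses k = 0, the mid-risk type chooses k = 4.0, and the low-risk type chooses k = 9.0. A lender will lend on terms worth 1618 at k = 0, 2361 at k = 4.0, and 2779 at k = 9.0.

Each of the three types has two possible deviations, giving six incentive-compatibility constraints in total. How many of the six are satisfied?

High-risk (own payoff 1618): to k=4.0 gives 2361 − 279×4.0 = 1245 → no gain ✓; to k=9.0 gives 2779 − 279×9.0 = 268 → no gain ✓.
Mid-risk (own payoff 2361 − 123×4.0 = 1869): to k=0 gives 1618 → no gain ✓; to k=9.0 gives 2779 − 123×9.0 = 1672 → no gain ✓.
Low-risk (own payoff 2779 − 66×9.0 = 2185): to k=0 gives 1618 → no gain ✓; to k=4.0 gives 2361 − 66×4.0 = 2097 → no gain ✓.
6 of the 6 constraints hold; this profile is a separating equilibrium.

6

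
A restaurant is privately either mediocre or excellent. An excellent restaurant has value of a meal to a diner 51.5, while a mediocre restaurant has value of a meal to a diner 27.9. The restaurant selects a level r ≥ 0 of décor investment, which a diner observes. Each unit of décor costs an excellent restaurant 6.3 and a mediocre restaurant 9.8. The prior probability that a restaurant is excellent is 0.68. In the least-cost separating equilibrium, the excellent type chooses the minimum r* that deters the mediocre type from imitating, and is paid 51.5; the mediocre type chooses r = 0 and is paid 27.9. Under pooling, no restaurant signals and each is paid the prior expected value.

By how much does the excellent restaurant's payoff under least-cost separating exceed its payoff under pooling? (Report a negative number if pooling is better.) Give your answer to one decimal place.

-7.6

Least-cost separating signal: r* solves 27.9 = 51.5 − 9.8·r*, so r* = (51.5 − 27.9)/9.8 ≈ 2.4082.
Excellent type's separating payoff: 51.5 − 6.3 × r* = 51.5 − 6.3 × (51.5 − 27.9)/9.8 = 51.5 − 148.68/9.8 ≈ 36.329.
Pooling payoff: 0.68 × 51.5 + 0.32 × 27.9 = 43.948.
Difference: 36.329 − 43.948 = -7.619, i.e. -7.6 to one decimal place.
The excellent type would prefer the pooling outcome.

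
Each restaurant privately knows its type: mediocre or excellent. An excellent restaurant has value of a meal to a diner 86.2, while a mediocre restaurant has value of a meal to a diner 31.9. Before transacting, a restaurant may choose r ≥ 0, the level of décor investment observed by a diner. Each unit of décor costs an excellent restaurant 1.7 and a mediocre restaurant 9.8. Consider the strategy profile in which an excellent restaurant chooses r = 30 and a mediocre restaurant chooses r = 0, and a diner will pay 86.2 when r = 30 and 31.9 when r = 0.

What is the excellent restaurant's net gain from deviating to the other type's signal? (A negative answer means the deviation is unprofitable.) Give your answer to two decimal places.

-3.30

Playing r = 30 the excellent restaurant receives 86.2 − 1.7 × 30 = 35.2.
Deviating to r = 0 yields 31.9 instead.
Gain from deviating: 31.9 − 35.2 = -3.30.
The gain is negative, so the excellent type's incentive-compatibility constraint is satisfied.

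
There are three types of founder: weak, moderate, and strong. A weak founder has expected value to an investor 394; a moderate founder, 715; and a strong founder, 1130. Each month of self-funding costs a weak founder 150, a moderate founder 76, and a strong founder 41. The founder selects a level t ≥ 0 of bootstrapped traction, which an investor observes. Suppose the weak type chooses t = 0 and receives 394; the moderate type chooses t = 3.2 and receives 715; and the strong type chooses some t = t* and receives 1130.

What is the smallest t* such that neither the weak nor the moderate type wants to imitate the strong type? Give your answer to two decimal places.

8.66

Weak type (on-path payoff 394) won't mimic when 394 ≥ 1130 − 150·t*, i.e. t* ≥ 4.91.
Moderate type (on-path payoff 715 − 76×3.2 = 471.8) won't mimic when 471.8 ≥ 1130 − 76·t*, i.e. t* ≥ 8.66.
Both must hold, so t* = max(4.91, 8.66) = 8.66. The moderate type's constraint binds.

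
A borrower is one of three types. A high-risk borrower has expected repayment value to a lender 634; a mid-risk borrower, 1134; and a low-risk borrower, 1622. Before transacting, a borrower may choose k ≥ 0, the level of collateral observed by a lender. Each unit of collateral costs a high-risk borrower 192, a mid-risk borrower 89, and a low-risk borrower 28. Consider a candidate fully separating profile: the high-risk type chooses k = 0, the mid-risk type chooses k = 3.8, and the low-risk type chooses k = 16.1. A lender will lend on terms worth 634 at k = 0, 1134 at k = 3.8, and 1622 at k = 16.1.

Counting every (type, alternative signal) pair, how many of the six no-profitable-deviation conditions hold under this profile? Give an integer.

6

High-risk (own payoff 634): to k=3.8 gives 1134 − 192×3.8 = 404.4 → no gain ✓; to k=16.1 gives 1622 − 192×16.1 = -1469.2 → no gain ✓.
Mid-risk (own payoff 1134 − 89×3.8 = 795.8): to k=0 gives 634 → no gain ✓; to k=16.1 gives 1622 − 89×16.1 = 189.1 → no gain ✓.
Low-risk (own payoff 1622 − 28×16.1 = 1171.2): to k=0 gives 634 → no gain ✓; to k=3.8 gives 1134 − 28×3.8 = 1027.6 → no gain ✓.
6 of the 6 constraints hold; this profile is a separating equilibrium.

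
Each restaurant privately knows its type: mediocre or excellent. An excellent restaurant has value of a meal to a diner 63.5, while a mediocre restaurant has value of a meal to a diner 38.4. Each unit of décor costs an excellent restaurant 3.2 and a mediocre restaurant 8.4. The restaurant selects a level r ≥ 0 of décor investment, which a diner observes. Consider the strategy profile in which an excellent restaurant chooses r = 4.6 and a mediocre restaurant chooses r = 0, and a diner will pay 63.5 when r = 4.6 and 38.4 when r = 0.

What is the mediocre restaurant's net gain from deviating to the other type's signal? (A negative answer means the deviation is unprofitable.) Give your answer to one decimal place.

-13.5

Playing r = 0 the mediocre restaurant receives 38.4.
Deviating to r = 4.6 brings payment 63.5 at cost 8.4 × 4.6 = 38.64, netting 24.86.
Gain from deviating: 24.86 − 38.4 = -13.54, i.e. -13.5 to one decimal place.
The gain is negative, so the mediocre type's incentive-compatibility constraint is satisfied.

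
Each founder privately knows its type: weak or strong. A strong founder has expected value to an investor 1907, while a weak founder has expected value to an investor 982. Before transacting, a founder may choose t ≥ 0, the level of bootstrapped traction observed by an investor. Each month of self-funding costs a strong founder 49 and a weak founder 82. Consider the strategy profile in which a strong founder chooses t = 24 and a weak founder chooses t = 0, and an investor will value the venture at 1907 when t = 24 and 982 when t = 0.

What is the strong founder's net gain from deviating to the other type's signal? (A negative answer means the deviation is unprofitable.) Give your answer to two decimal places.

251.00

Playing t = 24 the strong founder receives 1907 − 49 × 24 = 731.
Deviating to t = 0 yields 982 instead.
Gain from deviating: 982 − 731 = 251.00.
The gain is positive, so the strong type's incentive-compatibility constraint is violated — this profile is not a separating equilibrium.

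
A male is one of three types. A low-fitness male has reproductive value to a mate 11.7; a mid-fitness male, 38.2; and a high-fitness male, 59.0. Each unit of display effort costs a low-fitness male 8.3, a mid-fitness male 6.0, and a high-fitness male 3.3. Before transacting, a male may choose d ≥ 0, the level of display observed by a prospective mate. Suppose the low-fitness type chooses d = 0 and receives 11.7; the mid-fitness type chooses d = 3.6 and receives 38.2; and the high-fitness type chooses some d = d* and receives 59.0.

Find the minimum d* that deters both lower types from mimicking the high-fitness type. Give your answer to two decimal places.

7.07

Mid-fitness type (on-path payoff 38.2 − 6.0×3.6 = 16.6) won't mimic when 16.6 ≥ 59.0 − 6.0·d*, i.e. d* ≥ 7.07.
Low-fitness type (on-path payoff 11.7) won't mimic when 11.7 ≥ 59.0 − 8.3·d*, i.e. d* ≥ 5.70.
Both must hold, so d* = max(5.70, 7.07) = 7.07. The mid-fitness type's constraint binds.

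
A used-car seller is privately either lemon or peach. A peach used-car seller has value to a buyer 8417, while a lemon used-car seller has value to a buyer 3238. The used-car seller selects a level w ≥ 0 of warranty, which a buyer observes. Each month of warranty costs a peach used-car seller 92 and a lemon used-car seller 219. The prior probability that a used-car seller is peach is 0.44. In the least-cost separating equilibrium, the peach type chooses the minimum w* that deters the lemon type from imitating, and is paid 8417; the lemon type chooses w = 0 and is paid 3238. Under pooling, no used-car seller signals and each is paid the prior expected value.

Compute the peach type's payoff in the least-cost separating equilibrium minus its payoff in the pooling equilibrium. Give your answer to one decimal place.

Least-cost separating signal: w* solves 3238 = 8417 − 219·w*, so w* = (8417 − 3238)/219 ≈ 23.6484.
Peach type's separating payoff: 8417 − 92 × w* = 8417 − 92 × (8417 − 3238)/219 = 8417 − 476468/219 ≈ 6241.347.
Pooling payoff: 0.44 × 8417 + 0.56 × 3238 = 5516.76.
Difference: 6241.347 − 5516.76 = 724.587, i.e. 724.6 to one decimal place.
The peach type prefers to separate.

724.6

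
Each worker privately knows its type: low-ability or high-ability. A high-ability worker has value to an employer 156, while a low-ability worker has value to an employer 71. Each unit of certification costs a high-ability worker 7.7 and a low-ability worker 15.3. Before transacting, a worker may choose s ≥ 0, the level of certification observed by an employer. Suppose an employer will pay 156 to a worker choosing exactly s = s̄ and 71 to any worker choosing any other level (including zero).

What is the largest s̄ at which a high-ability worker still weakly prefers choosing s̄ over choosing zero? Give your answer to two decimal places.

11.04

Choosing s̄ yields the high-ability type 156 − 7.7·s̄; choosing zero yields 71.
The high-ability type is indifferent at 156 − 7.7·s̄ = 71, i.e. s̄ = (156 − 71) / 7.7 ≈ 11.04.
For any s̄ above 11.04 the high-ability type would rather pool at zero, so separation collapses.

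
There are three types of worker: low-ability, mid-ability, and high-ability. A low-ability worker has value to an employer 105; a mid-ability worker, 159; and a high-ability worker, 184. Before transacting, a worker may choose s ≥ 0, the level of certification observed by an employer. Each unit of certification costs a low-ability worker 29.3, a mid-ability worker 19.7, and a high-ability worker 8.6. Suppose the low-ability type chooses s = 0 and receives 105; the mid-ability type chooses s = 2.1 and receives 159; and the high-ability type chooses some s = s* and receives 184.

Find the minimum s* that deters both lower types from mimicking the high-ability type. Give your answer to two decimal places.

3.37

Low-ability type (on-path payoff 105) won't mimic when 105 ≥ 184 − 29.3·s*, i.e. s* ≥ 2.70.
Mid-ability type (on-path payoff 159 − 19.7×2.1 = 117.63) won't mimic when 117.63 ≥ 184 − 19.7·s*, i.e. s* ≥ 3.37.
Both must hold, so s* = max(2.70, 3.37) = 3.37. The mid-ability type's constraint binds.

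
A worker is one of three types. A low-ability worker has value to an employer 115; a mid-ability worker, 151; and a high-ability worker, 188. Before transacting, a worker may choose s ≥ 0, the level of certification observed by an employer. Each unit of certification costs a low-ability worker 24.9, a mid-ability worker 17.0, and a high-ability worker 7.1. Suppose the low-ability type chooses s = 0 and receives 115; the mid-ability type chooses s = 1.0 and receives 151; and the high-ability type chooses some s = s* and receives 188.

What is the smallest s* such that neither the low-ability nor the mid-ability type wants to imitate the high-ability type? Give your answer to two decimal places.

3.18

Low-ability type (on-path payoff 115) won't mimic when 115 ≥ 188 − 24.9·s*, i.e. s* ≥ 2.93.
Mid-ability type (on-path payoff 151 − 17.0×1.0 = 134) won't mimic when 134 ≥ 188 − 17.0·s*, i.e. s* ≥ 3.18.
Both must hold, so s* = max(2.93, 3.18) = 3.18. The mid-ability type's constraint binds.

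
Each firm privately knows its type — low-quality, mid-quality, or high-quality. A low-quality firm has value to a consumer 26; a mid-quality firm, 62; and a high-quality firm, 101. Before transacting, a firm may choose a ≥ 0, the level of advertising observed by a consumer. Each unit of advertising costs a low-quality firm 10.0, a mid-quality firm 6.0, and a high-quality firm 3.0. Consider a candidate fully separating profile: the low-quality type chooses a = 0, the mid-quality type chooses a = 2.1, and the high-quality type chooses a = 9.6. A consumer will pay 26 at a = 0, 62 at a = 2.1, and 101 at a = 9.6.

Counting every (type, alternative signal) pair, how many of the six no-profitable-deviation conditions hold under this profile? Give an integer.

5

Mid-quality (own payoff 62 − 6.0×2.1 = 49.4): to a=0 gives 26 → no gain ✓; to a=9.6 gives 101 − 6.0×9.6 = 43.4 → no gain ✓.
High-quality (own payoff 101 − 3.0×9.6 = 72.2): to a=0 gives 26 → no gain ✓; to a=2.1 gives 62 − 3.0×2.1 = 55.7 → no gain ✓.
Low-quality (own payoff 26): to a=2.1 gives 62 − 10.0×2.1 = 41 → profitable ✗; to a=9.6 gives 101 − 10.0×9.6 = 5 → no gain ✓.
5 of the 6 constraints hold; not an equilibrium.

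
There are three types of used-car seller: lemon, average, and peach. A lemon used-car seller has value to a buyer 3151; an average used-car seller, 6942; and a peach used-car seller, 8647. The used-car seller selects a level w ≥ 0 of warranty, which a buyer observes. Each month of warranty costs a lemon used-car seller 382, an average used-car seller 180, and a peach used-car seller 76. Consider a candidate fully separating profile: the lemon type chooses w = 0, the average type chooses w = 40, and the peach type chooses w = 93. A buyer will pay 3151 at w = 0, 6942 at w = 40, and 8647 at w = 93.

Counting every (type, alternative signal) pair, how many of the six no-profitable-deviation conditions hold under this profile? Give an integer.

Peach (own payoff 8647 − 76×93 = 1579): to w=0 gives 3151 → profitable ✗; to w=40 gives 6942 − 76×40 = 3902 → profitable ✗.
Average (own payoff 6942 − 180×40 = -258): to w=0 gives 3151 → profitable ✗; to w=93 gives 8647 − 180×93 = -8093 → no gain ✓.
Lemon (own payoff 3151): to w=40 gives 6942 − 382×40 = -8338 → no gain ✓; to w=93 gives 8647 − 382×93 = -26879 → no gain ✓.
3 of the 6 constraints hold; not an equilibrium.

3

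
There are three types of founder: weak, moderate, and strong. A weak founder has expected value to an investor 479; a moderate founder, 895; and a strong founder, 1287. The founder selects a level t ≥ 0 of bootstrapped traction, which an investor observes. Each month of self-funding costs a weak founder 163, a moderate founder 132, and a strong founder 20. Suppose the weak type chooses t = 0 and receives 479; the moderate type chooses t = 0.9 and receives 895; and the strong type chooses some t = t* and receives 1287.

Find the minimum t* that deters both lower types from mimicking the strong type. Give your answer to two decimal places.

Weak type (on-path payoff 479) won't mimic when 479 ≥ 1287 − 163·t*, i.e. t* ≥ 4.96.
Moderate type (on-path payoff 895 − 132×0.9 = 776.2) won't mimic when 776.2 ≥ 1287 − 132·t*, i.e. t* ≥ 3.87.
Both must hold, so t* = max(4.96, 3.87) = 4.96. The weak type's constraint binds.

4.96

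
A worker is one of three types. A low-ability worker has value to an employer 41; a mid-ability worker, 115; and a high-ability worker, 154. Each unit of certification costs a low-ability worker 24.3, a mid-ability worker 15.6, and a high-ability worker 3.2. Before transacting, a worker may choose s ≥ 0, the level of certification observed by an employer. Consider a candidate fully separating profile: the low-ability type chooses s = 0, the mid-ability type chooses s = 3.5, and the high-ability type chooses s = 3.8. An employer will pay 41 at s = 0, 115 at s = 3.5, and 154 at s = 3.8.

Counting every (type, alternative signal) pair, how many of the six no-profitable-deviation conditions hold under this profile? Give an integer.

Mid-ability (own payoff 115 − 15.6×3.5 = 60.4): to s=0 gives 41 → no gain ✓; to s=3.8 gives 154 − 15.6×3.8 = 94.72 → profitable ✗.
High-ability (own payoff 154 − 3.2×3.8 = 141.84): to s=0 gives 41 → no gain ✓; to s=3.5 gives 115 − 3.2×3.5 = 103.8 → no gain ✓.
Low-ability (own payoff 41): to s=3.5 gives 115 − 24.3×3.5 = 29.95 → no gain ✓; to s=3.8 gives 154 − 24.3×3.8 = 61.66 → profitable ✗.
4 of the 6 constraints hold; not an equilibrium.

4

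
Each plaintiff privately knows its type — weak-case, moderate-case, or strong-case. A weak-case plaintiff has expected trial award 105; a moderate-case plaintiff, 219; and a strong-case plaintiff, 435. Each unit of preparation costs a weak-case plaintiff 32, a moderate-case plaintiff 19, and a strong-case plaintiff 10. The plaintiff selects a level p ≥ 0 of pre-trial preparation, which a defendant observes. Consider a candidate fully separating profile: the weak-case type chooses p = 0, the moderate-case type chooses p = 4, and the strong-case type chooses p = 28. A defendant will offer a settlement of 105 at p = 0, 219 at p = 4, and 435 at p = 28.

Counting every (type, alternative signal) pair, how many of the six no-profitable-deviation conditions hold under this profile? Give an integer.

5

Moderate-case (own payoff 219 − 19×4 = 143): to p=0 gives 105 → no gain ✓; to p=28 gives 435 − 19×28 = -97 → no gain ✓.
Strong-case (own payoff 435 − 10×28 = 155): to p=0 gives 105 → no gain ✓; to p=4 gives 219 − 10×4 = 179 → profitable ✗.
Weak-case (own payoff 105): to p=4 gives 219 − 32×4 = 91 → no gain ✓; to p=28 gives 435 − 32×28 = -461 → no gain ✓.
5 of the 6 constraints hold; not an equilibrium.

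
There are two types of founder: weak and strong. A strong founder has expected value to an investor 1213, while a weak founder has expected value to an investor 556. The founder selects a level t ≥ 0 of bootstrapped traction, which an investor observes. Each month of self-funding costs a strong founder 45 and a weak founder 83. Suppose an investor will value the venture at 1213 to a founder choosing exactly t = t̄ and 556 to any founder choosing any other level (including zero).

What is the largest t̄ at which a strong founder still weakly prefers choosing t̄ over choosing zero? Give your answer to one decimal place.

Choosing t̄ yields the strong type 1213 − 45·t̄; choosing zero yields 556.
The strong type is indifferent at 1213 − 45·t̄ = 556, i.e. t̄ = (1213 − 556) / 45 = 14.6.
For any t̄ above 14.6 the strong type would rather pool at zero, so separation collapses.

14.6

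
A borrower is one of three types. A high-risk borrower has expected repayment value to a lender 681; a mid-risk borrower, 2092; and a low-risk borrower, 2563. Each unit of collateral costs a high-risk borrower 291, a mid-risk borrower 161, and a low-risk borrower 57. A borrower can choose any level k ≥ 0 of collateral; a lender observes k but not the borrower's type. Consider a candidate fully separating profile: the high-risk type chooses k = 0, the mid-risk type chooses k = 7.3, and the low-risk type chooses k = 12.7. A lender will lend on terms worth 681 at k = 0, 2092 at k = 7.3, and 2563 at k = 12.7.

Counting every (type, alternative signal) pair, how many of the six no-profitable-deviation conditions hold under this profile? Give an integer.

6

Mid-risk (own payoff 2092 − 161×7.3 = 916.7): to k=0 gives 681 → no gain ✓; to k=12.7 gives 2563 − 161×12.7 = 518.3 → no gain ✓.
Low-risk (own payoff 2563 − 57×12.7 = 1839.1): to k=0 gives 681 → no gain ✓; to k=7.3 gives 2092 − 57×7.3 = 1675.9 → no gain ✓.
High-risk (own payoff 681): to k=7.3 gives 2092 − 291×7.3 = -32.3 → no gain ✓; to k=12.7 gives 2563 − 291×12.7 = -1132.7 → no gain ✓.
6 of the 6 constraints hold; this profile is a separating equilibrium.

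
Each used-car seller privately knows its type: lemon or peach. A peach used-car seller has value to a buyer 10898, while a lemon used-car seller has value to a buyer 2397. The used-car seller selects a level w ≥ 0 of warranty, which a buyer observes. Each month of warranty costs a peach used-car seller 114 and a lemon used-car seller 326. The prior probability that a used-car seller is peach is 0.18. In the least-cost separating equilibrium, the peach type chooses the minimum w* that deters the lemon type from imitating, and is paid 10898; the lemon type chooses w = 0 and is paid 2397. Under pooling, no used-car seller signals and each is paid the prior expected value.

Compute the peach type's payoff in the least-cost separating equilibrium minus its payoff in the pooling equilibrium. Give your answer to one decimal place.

3998.1

Least-cost separating signal: w* solves 2397 = 10898 − 326·w*, so w* = (10898 − 2397)/326 ≈ 26.0767.
Peach type's separating payoff: 10898 − 114 × w* = 10898 − 114 × (10898 − 2397)/326 = 10898 − 969114/326 ≈ 7925.258.
Pooling payoff: 0.18 × 10898 + 0.82 × 2397 = 3927.18.
Difference: 7925.258 − 3927.18 = 3998.078, i.e. 3998.1 to one decimal place.
The peach type prefers to separate.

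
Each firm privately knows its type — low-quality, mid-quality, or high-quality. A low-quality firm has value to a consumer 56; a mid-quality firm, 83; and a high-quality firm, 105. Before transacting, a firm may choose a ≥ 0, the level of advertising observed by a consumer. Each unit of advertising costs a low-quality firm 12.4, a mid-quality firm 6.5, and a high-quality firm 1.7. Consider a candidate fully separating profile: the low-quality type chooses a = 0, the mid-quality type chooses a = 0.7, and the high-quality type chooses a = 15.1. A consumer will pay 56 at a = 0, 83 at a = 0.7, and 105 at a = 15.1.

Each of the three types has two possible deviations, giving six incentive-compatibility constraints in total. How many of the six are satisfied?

High-quality (own payoff 105 − 1.7×15.1 = 79.33): to a=0 gives 56 → no gain ✓; to a=0.7 gives 83 − 1.7×0.7 = 81.81 → profitable ✗.
Mid-quality (own payoff 83 − 6.5×0.7 = 78.45): to a=0 gives 56 → no gain ✓; to a=15.1 gives 105 − 6.5×15.1 = 6.85 → no gain ✓.
Low-quality (own payoff 56): to a=0.7 gives 83 − 12.4×0.7 = 74.32 → profitable ✗; to a=15.1 gives 105 − 12.4×15.1 = -82.24 → no gain ✓.
4 of the 6 constraints hold; not an equilibrium.

4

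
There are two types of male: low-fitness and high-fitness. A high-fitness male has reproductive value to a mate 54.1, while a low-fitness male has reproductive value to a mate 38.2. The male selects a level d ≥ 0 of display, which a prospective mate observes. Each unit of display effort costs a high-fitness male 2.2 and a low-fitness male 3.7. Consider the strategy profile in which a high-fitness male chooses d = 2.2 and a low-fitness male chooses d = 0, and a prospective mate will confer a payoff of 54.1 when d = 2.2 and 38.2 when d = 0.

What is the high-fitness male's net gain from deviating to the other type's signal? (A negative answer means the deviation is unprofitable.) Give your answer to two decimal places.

Playing d = 2.2 the high-fitness male receives 54.1 − 2.2 × 2.2 = 49.26.
Deviating to d = 0 yields 38.2 instead.
Gain from deviating: 38.2 − 49.26 = -11.06.
The gain is negative, so the high-fitness type's incentive-compatibility constraint is satisfied.

-11.06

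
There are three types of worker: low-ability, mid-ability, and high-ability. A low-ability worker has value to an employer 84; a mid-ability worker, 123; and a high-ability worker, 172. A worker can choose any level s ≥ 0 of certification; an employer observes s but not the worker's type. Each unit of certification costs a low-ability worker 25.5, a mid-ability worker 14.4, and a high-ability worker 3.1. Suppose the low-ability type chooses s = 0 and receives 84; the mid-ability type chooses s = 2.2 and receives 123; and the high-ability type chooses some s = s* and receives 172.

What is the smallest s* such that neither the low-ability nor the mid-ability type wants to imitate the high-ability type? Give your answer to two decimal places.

Low-ability type (on-path payoff 84) won't mimic when 84 ≥ 172 − 25.5·s*, i.e. s* ≥ 3.45.
Mid-ability type (on-path payoff 123 − 14.4×2.2 = 91.32) won't mimic when 91.32 ≥ 172 − 14.4·s*, i.e. s* ≥ 5.60.
Both must hold, so s* = max(3.45, 5.60) = 5.60. The mid-ability type's constraint binds.

5.60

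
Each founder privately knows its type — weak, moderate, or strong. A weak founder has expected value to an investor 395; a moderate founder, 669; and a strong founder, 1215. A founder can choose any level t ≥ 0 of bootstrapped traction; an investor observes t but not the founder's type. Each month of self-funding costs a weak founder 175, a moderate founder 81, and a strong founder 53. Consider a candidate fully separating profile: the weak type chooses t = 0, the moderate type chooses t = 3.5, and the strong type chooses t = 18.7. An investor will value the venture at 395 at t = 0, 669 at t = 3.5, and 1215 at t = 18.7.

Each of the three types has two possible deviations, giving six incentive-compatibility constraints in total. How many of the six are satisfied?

3

Moderate (own payoff 669 − 81×3.5 = 385.5): to t=0 gives 395 → profitable ✗; to t=18.7 gives 1215 − 81×18.7 = -299.7 → no gain ✓.
Strong (own payoff 1215 − 53×18.7 = 223.9): to t=0 gives 395 → profitable ✗; to t=3.5 gives 669 − 53×3.5 = 483.5 → profitable ✗.
Weak (own payoff 395): to t=3.5 gives 669 − 175×3.5 = 56.5 → no gain ✓; to t=18.7 gives 1215 − 175×18.7 = -2057.5 → no gain ✓.
3 of the 6 constraints hold; not an equilibrium.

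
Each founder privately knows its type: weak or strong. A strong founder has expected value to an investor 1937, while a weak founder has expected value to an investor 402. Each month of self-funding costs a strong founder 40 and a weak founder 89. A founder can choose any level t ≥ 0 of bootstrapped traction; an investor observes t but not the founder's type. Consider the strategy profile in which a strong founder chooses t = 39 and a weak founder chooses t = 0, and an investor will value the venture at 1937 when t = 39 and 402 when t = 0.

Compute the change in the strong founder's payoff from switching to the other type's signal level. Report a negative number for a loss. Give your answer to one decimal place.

Playing t = 39 the strong founder receives 1937 − 40 × 39 = 377.
Deviating to t = 0 yields 402 instead.
Gain from deviating: 402 − 377 = 25.0.
The gain is positive, so the strong type's incentive-compatibility constraint is violated — this profile is not a separating equilibrium.

25.0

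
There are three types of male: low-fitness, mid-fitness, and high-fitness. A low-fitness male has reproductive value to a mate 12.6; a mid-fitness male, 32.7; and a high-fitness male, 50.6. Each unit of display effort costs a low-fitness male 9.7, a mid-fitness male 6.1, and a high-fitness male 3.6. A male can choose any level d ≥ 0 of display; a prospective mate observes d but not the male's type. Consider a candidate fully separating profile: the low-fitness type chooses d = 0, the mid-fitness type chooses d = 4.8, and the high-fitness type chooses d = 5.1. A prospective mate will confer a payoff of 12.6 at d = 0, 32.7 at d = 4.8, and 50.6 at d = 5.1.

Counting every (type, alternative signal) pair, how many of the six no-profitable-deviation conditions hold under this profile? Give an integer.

4

Low-fitness (own payoff 12.6): to d=4.8 gives 32.7 − 9.7×4.8 = -13.86 → no gain ✓; to d=5.1 gives 50.6 − 9.7×5.1 = 1.13 → no gain ✓.
Mid-fitness (own payoff 32.7 − 6.1×4.8 = 3.42): to d=0 gives 12.6 → profitable ✗; to d=5.1 gives 50.6 − 6.1×5.1 = 19.49 → profitable ✗.
High-fitness (own payoff 50.6 − 3.6×5.1 = 32.24): to d=0 gives 12.6 → no gain ✓; to d=4.8 gives 32.7 − 3.6×4.8 = 15.42 → no gain ✓.
4 of the 6 constraints hold; not an equilibrium.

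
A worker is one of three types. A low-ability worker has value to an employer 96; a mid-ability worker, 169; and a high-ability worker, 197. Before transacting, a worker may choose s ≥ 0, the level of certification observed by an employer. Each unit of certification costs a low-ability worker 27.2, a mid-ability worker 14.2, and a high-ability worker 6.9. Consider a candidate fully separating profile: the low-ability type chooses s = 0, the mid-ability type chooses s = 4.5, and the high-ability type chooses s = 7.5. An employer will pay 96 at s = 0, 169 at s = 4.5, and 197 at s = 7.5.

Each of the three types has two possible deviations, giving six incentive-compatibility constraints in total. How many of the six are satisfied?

6

High-ability (own payoff 197 − 6.9×7.5 = 145.25): to s=0 gives 96 → no gain ✓; to s=4.5 gives 169 − 6.9×4.5 = 137.95 → no gain ✓.
Low-ability (own payoff 96): to s=4.5 gives 169 − 27.2×4.5 = 46.6 → no gain ✓; to s=7.5 gives 197 − 27.2×7.5 = -7 → no gain ✓.
Mid-ability (own payoff 169 − 14.2×4.5 = 105.1): to s=0 gives 96 → no gain ✓; to s=7.5 gives 197 − 14.2×7.5 = 90.5 → no gain ✓.
6 of the 6 constraints hold; this profile is a separating equilibrium.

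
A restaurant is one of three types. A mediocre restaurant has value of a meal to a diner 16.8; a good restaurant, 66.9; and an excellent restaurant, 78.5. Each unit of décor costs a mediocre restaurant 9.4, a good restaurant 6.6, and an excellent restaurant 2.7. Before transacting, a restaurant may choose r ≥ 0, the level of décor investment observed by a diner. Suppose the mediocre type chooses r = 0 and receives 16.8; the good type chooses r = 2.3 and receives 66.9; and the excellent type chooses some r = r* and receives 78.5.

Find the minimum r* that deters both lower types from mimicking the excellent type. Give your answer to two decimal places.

6.56

Mediocre type (on-path payoff 16.8) won't mimic when 16.8 ≥ 78.5 − 9.4·r*, i.e. r* ≥ 6.56.
Good type (on-path payoff 66.9 − 6.6×2.3 = 51.72) won't mimic when 51.72 ≥ 78.5 − 6.6·r*, i.e. r* ≥ 4.06.
Both must hold, so r* = max(6.56, 4.06) = 6.56. The mediocre type's constraint binds.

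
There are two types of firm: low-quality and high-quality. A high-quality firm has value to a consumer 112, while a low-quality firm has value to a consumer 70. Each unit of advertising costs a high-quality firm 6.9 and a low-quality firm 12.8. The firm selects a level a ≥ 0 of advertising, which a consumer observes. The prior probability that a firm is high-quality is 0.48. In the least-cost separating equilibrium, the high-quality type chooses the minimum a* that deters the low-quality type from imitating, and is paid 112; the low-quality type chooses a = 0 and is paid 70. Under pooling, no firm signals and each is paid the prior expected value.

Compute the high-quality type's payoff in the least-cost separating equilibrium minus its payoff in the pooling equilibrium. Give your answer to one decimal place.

Least-cost separating signal: a* solves 70 = 112 − 12.8·a*, so a* = (112 − 70)/12.8 ≈ 3.2813.
High-quality type's separating payoff: 112 − 6.9 × a* = 112 − 6.9 × (112 − 70)/12.8 = 112 − 289.8/12.8 ≈ 89.359.
Pooling payoff: 0.48 × 112 + 0.52 × 70 = 90.16.
Difference: 89.359 − 90.16 = -0.801, i.e. -0.8 to one decimal place.
The high-quality type would prefer the pooling outcome.

-0.8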